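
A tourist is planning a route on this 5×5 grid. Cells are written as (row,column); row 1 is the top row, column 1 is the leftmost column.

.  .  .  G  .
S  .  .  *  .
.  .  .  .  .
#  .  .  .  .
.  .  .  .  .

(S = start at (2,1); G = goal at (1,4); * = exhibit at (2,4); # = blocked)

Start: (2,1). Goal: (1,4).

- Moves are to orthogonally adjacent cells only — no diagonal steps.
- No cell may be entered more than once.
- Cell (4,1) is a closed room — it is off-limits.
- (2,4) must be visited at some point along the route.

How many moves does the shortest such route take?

Any route passes through (2,4) somewhere between (2,1) and (1,4). Summing Manhattan distances along the two legs ((2,1) → (2,4) → (1,4)) gives a lower bound of 3 + 1 = 4 moves.
A route of 4 moves achieves this: (2,1) → (2,2) → (2,3) → (2,4) → (1,4).
Since 4 matches the lower bound, it is optimal.

4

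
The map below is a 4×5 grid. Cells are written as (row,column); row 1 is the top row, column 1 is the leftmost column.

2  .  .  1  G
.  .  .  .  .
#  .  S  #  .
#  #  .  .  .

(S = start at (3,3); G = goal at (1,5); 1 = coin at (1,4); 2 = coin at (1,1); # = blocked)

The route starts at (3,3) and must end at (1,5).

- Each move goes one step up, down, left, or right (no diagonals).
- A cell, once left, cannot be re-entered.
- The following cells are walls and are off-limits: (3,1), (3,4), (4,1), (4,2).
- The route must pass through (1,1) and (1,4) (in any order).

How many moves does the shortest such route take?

8

Any route passes through (1,1) and (1,4) in some order between (3,3) and (1,5). Summing Manhattan distances along each leg and taking the cheapest ordering ((3,3) → (1,1) → (1,4) → (1,5)) gives a lower bound of 4 + 3 + 1 = 8 moves.
A route of 8 moves achieves this: (3,3) → (2,3) → (2,2) → (2,1) → (1,1) → (1,2) → (1,3) → (1,4) → (1,5).
Since 8 matches the lower bound, it is optimal.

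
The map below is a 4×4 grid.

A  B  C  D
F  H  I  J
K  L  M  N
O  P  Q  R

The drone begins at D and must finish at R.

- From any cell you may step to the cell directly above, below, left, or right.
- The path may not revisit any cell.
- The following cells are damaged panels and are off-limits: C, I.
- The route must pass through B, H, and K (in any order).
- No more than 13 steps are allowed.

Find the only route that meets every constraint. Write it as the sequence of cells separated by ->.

D -> J -> N -> M -> L -> H -> B -> A -> F -> K -> O -> P -> Q -> R

The budget equals the shortest possible length, so every move has to be on a shortest route through the required cells.
Route from D: down 2 to N, left 2 to L, up 2 to B, left 1 to A, down 3 to O, right 3 to R — 13 moves in all.
Check: all required cells visited; 13 ≤ 13 moves.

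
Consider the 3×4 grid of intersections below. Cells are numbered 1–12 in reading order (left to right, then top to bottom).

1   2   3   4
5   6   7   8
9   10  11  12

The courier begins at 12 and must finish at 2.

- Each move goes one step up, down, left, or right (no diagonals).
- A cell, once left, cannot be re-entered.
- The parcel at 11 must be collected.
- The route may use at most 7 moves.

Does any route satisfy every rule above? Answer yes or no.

One route that works: 12 → 11 → 7 → 3 → 2.

yes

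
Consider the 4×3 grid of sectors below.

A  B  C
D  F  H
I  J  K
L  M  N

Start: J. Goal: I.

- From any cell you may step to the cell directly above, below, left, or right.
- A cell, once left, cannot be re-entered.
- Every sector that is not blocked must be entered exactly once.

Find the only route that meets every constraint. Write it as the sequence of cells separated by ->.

J -> F -> D -> A -> B -> C -> H -> K -> N -> M -> L -> I

Need to visit all 12 open cells exactly once, starting at J and ending at I.
Cell L has only two open neighbours (I and M), so the path must pass straight through it: one of those is the cell it's entered from and the other is where it exits.
Route from J: up 1 to F, left 1 to D, up 1 to A, right 2 to C, down 3 to N, left 2 to L, up 1 to I — 11 moves in all.
Check: all 12 open cells covered.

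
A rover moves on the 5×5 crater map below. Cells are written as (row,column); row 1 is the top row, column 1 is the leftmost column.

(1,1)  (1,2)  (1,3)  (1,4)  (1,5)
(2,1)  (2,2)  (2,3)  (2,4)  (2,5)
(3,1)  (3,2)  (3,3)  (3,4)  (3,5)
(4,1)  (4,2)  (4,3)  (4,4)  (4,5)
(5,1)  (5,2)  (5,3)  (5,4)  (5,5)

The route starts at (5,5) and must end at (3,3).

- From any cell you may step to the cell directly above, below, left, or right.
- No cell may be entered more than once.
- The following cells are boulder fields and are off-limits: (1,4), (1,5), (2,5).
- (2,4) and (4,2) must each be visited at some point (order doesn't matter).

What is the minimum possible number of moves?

10

Any route passes through (2,4) and (4,2) in some order between (5,5) and (3,3). Summing Manhattan distances along each leg and taking the cheapest ordering ((5,5) → (4,2) → (2,4) → (3,3)) gives a lower bound of 4 + 4 + 2 = 10 moves.
A route of 10 moves achieves this: (5,5) → (4,5) → (3,5) → (3,4) → (2,4) → (2,3) → (2,2) → (3,2) → (4,2) → (4,3) → (3,3).
Since 10 matches the lower bound, it is optimal.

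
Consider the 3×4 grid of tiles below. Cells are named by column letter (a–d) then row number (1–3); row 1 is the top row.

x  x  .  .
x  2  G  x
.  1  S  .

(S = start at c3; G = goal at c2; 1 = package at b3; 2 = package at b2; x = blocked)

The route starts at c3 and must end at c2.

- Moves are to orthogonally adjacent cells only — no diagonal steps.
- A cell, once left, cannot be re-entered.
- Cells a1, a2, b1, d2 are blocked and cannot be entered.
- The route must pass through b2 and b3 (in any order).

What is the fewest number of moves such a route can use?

Any route passes through b2 and b3 in some order between c3 and c2. Summing Manhattan distances along each leg and taking the cheapest ordering (c3 → b3 → b2 → c2) gives a lower bound of 1 + 1 + 1 = 3 moves.
A route of 3 moves achieves this: c3 → b3 → b2 → c2.
Since 3 matches the lower bound, it is optimal.

3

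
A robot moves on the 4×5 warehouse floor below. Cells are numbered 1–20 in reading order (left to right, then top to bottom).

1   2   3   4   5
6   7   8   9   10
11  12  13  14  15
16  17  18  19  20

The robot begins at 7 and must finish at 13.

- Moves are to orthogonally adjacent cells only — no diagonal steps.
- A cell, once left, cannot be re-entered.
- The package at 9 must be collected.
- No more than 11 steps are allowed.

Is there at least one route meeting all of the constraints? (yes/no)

yes

One route that works: 7 → 8 → 9 → 14 → 13.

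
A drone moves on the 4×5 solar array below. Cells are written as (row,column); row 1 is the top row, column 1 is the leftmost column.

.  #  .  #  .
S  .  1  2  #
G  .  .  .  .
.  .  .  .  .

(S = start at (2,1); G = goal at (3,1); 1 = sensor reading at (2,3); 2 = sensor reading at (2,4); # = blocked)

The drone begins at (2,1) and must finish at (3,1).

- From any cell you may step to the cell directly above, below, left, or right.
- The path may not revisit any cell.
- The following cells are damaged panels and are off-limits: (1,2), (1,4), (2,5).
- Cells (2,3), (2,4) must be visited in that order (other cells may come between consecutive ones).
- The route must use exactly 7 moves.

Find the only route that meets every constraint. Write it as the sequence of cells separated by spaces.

The waypoints must appear in the order (2,3), (2,4), with no cell reused.
Route from (2,1): right 3 to (2,4), down 1 to (3,4), left 3 to (3,1) — 7 moves in all.
Check: order respected (1 at step 2, 2 at step 3); 7 moves as required.

(2,1) (2,2) (2,3) (2,4) (3,4) (3,3) (3,2) (3,1)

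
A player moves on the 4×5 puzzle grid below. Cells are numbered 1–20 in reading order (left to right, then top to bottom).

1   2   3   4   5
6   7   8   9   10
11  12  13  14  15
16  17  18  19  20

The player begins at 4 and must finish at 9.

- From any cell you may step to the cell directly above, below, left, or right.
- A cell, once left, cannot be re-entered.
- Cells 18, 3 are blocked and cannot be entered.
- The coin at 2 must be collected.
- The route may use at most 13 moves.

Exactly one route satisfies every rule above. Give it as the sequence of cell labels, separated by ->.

4 -> 5 -> 10 -> 15 -> 14 -> 13 -> 12 -> 11 -> 6 -> 1 -> 2 -> 7 -> 8 -> 9

Any route must reach 2 and still end at 9 within 13 moves, so the order of the required stops is forced.
Route from 4: right to 5, 2× down (reaching 15), 4× left (reaching 11), 2× up (reaching 1), right to 2, down to 7, 2× right (reaching 9) — 13 moves in all.
Check: all required cells visited; 13 ≤ 13 moves.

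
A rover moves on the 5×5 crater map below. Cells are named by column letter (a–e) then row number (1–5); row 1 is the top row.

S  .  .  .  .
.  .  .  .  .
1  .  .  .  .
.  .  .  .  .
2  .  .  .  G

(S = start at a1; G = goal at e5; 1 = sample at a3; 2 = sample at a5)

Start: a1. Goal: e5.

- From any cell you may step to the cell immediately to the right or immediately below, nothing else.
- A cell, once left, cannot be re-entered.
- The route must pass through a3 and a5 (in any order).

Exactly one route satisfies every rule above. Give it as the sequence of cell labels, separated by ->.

Moves only go right or down, so the column and row indices never decrease.
Route from a1: 4× down (reaching a5), 4× right (reaching e5) — 8 moves in all.
Check: all required cells visited.

a1 -> a2 -> a3 -> a4 -> a5 -> b5 -> c5 -> d5 -> e5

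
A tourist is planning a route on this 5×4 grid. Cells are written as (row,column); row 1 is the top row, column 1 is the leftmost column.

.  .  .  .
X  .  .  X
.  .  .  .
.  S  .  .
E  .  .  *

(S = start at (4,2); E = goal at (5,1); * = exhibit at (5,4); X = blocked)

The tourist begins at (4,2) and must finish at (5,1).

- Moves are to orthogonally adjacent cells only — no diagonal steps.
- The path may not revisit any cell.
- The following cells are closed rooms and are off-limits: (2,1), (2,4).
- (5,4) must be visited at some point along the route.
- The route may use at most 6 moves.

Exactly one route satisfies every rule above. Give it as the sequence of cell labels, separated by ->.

(4,2) -> (4,3) -> (4,4) -> (5,4) -> (5,3) -> (5,2) -> (5,1)

The budget equals the shortest possible length, so every move has to be on a shortest route through the required cells.
Route from (4,2): 2× right (reaching (4,4)), down to (5,4), 3× left (reaching (5,1)) — 6 moves in all.
Check: all required cells visited; 6 ≤ 6 moves.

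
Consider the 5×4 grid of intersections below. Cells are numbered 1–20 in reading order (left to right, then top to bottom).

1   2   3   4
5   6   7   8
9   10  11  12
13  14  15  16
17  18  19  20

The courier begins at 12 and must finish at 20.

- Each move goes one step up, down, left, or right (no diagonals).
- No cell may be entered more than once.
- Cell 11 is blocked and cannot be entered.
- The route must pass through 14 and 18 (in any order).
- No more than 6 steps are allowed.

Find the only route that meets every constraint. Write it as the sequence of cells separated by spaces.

12 16 15 14 18 19 20

Any route must reach 14 and 18 and still end at 20 within 6 moves, so the order of the required stops is forced.
Route from 12: down to 16, 2× left (reaching 14), down to 18, 2× right (reaching 20) — 6 moves in all.
Check: all required cells visited; 6 ≤ 6 moves.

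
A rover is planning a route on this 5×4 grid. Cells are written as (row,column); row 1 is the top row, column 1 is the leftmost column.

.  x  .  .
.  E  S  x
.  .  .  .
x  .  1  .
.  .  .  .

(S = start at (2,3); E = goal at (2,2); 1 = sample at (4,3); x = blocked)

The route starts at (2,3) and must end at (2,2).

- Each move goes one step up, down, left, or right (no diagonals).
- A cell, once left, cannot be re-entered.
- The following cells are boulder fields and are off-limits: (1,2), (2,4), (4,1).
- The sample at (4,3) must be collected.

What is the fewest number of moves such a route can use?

5

Any route passes through (4,3) somewhere between (2,3) and (2,2). Summing Manhattan distances along the two legs ((2,3) → (4,3) → (2,2)) gives a lower bound of 2 + 3 = 5 moves.
A route of 5 moves achieves this: (2,3) → (3,3) → (4,3) → (4,2) → (3,2) → (2,2).
Since 5 matches the lower bound, it is optimal.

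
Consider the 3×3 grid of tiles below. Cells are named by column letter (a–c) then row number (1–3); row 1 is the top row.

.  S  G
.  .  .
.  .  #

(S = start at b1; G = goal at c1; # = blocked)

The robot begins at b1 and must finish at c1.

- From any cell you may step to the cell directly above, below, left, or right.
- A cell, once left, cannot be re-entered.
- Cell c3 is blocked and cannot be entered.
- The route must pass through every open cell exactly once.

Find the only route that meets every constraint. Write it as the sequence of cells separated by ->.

b1 -> a1 -> a2 -> a3 -> b3 -> b2 -> c2 -> c1

Need to visit all 8 open cells exactly once, starting at b1 and ending at c1.
Cell b3 has only two open neighbours (b2 and a3), so the path must pass straight through it: one of those is the cell it's entered from and the other is where it exits.
Route from b1: left to a1, 2× down (reaching a3), right to b3, up to b2, right to c2, up to c1 — 7 moves in all.
Check: all 8 open cells covered.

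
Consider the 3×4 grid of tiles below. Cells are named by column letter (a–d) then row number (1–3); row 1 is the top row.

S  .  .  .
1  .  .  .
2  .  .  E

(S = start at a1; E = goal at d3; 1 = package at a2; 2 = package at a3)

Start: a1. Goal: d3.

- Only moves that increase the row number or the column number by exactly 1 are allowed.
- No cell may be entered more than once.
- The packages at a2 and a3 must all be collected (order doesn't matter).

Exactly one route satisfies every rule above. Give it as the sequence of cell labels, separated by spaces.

a1 a2 a3 b3 c3 d3

Moves only go right or down, so the column and row indices never decrease.
Route from a1: 2× down (reaching a3), 3× right (reaching d3) — 5 moves in all.
Check: all required cells visited.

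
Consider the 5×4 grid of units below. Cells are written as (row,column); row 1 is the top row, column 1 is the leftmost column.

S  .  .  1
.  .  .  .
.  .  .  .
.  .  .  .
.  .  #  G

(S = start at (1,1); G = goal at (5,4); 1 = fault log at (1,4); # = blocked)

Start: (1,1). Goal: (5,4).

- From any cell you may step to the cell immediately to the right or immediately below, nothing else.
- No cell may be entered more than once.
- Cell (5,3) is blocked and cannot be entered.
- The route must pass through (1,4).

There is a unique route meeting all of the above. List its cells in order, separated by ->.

(1,1) -> (1,2) -> (1,3) -> (1,4) -> (2,4) -> (3,4) -> (4,4) -> (5,4)

Moves only go right or down, so the column and row indices never decrease.
Route from (1,1): 3× right (reaching (1,4)), 4× down (reaching (5,4)) — 7 moves in all.
Check: all required cells visited.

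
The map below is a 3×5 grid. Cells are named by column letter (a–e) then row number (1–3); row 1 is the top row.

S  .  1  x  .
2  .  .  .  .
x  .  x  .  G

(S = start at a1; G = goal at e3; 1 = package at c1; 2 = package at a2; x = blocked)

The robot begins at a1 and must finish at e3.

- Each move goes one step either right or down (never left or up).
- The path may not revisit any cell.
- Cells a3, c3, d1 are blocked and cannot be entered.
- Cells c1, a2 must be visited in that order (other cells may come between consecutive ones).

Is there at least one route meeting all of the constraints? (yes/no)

a2 lies to the left of c1, so going from c1 to a2 would need a leftward move — but moves only go right/down, so c1 cannot be visited before a2.

no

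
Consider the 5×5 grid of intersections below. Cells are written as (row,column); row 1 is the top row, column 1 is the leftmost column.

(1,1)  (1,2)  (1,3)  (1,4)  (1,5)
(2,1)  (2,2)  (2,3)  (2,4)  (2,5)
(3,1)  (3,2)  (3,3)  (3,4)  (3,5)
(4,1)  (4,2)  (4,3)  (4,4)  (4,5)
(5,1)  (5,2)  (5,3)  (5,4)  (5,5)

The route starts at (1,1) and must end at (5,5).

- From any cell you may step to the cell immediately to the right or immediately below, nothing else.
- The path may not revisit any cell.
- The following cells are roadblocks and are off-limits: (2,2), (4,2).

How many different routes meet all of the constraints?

A right/down-only route from (1,1) to (5,5) makes exactly 4 down-moves and 4 right-moves in some order.
With no other constraints that would be C(8,4) = 70 routes.
Subtract routes through each blocked cell (inclusion–exclusion for overlaps): − through (2,2): 40 − through (4,2): 16 + through (2,2)&(4,2): 8 → 22.
That gives 22 routes.

22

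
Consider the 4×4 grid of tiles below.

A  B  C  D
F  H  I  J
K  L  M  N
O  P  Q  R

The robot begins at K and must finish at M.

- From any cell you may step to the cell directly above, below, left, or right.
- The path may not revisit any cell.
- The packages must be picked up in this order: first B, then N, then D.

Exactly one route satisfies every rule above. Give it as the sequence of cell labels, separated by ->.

K -> F -> A -> B -> H -> L -> P -> Q -> R -> N -> J -> D -> C -> I -> M

The waypoints must appear in the order B, N, D, with no cell reused.
Route from K: 2× up (reaching A), right to B, 3× down (reaching P), 2× right (reaching R), 3× up (reaching D), left to C, 2× down (reaching M) — 14 moves in all.
Check: order respected (B at step 3, N at step 9, D at step 11).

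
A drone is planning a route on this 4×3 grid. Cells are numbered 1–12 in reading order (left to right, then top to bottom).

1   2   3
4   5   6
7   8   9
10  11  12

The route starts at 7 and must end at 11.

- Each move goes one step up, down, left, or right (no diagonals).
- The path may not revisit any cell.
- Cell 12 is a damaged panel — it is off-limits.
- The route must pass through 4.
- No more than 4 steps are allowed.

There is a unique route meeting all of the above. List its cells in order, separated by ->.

The 4-move cap with required stops at 4 leaves no slack for detours.
Route from 7: up to 4, right to 5, 2× down (reaching 11) — 4 moves in all.
Check: all required cells visited; 4 ≤ 4 moves.

7 -> 4 -> 5 -> 8 -> 11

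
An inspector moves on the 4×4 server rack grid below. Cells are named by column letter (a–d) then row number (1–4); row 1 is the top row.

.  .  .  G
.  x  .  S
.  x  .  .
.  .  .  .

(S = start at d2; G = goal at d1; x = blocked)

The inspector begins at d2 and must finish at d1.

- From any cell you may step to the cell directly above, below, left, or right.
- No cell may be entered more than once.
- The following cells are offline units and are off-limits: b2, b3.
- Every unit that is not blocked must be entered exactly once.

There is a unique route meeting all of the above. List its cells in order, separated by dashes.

Need to visit all 14 open cells exactly once, starting at d2 and ending at d1.
Cell a2 has only two open neighbours (a1 and a3), so the path must pass straight through it: one of those is the cell it's entered from and the other is where it exits.
Route from d2: left to c2, down to c3, right to d3, down to d4, 3× left (reaching a4), 3× up (reaching a1), 3× right (reaching d1) — 13 moves in all.
Check: all 14 open cells covered.

d2 - c2 - c3 - d3 - d4 - c4 - b4 - a4 - a3 - a2 - a1 - b1 - c1 - d1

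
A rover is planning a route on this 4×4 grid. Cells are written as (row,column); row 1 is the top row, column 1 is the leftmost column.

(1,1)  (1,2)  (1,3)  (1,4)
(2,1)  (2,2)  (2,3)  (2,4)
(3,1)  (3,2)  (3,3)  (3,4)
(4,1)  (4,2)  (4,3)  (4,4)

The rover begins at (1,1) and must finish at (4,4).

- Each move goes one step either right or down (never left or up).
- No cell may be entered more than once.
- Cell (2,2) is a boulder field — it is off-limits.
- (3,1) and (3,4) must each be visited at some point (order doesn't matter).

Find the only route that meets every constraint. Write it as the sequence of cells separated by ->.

Moves only go right or down, so the column and row indices never decrease.
Route from (1,1): 2× down (reaching (3,1)), 3× right (reaching (3,4)), down to (4,4) — 6 moves in all.
Check: all required cells visited.

(1,1) -> (2,1) -> (3,1) -> (3,2) -> (3,3) -> (3,4) -> (4,4)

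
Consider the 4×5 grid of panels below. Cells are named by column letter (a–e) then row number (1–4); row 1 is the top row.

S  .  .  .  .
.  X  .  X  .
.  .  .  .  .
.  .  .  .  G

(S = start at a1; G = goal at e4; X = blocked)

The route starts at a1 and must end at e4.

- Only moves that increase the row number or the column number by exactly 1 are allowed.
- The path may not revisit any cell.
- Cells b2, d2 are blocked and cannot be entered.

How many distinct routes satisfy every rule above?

9

A right/down-only route from a1 to e4 makes exactly 3 down-moves and 4 right-moves in some order.
With no other constraints that would be C(7,3) = 35 routes.
Subtract routes through each blocked cell (inclusion–exclusion for overlaps): − through b2: 20 − through d2: 12 + through b2&d2: 6 → 9.
That gives 9 routes.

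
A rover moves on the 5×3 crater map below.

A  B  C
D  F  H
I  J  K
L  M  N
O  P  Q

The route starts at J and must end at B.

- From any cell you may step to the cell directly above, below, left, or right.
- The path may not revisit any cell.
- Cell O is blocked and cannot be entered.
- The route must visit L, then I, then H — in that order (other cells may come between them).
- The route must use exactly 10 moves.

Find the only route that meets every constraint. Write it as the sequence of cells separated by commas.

The waypoints must appear in the order L, I, H, with no cell reused.
Route from J: right 1 to K, down 1 to N, left 2 to L, up 2 to D, right 2 to H, up 1 to C, left 1 to B — 10 moves in all.
Check: order respected (L at step 4, I at step 5, H at step 8); 10 moves as required.

J, K, N, M, L, I, D, F, H, C, B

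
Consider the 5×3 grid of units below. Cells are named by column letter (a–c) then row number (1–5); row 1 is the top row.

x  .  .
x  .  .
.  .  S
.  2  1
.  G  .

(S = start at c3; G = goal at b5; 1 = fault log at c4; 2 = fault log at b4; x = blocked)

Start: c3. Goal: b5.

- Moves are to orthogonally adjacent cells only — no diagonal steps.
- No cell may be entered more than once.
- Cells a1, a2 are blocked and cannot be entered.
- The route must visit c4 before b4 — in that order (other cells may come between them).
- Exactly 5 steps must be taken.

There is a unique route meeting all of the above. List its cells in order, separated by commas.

c3, c4, b4, a4, a5, b5

The waypoints must appear in the order c4, b4, with no cell reused.
Route from c3: down 1 to c4, left 2 to a4, down 1 to a5, right 1 to b5 — 5 moves in all.
Check: order respected (1 at step 1, 2 at step 2); 5 moves as required.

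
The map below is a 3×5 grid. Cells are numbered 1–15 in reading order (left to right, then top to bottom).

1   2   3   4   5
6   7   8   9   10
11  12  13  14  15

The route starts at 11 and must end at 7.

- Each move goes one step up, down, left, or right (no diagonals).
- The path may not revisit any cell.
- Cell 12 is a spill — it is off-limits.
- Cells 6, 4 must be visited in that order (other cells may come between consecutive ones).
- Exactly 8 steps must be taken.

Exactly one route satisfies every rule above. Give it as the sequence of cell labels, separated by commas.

11, 6, 1, 2, 3, 4, 9, 8, 7

The waypoints must appear in the order 6, 4, with no cell reused.
Route from 11: 2× up (reaching 1), 3× right (reaching 4), down to 9, 2× left (reaching 7) — 8 moves in all.
Check: order respected (6 at step 1, 4 at step 5); 8 moves as required.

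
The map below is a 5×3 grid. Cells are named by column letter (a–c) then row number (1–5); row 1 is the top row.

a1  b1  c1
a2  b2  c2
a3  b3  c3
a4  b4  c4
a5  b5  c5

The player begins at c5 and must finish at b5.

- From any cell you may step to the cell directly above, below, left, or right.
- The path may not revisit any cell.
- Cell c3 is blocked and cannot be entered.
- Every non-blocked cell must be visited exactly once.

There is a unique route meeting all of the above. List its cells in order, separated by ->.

Need to visit all 14 open cells exactly once, starting at c5 and ending at b5.
Cell c2 has only two open neighbours (c1 and b2), so the path must pass straight through it: one of those is the cell it's entered from and the other is where it exits.
Route from c5: up to c4, left to b4, 2× up (reaching b2), right to c2, up to c1, 2× left (reaching a1), 4× down (reaching a5), right to b5 — 13 moves in all.
Check: all 14 open cells covered.

c5 -> c4 -> b4 -> b3 -> b2 -> c2 -> c1 -> b1 -> a1 -> a2 -> a3 -> a4 -> a5 -> b5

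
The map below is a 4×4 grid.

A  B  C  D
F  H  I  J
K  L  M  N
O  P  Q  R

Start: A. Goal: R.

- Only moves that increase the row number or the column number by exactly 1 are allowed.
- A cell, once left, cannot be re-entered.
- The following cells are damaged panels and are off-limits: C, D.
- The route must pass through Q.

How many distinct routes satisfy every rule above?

A right/down-only route from A to R makes exactly 3 down-moves and 3 right-moves in some order.
With no other constraints that would be C(6,3) = 20 routes.
Split at Q and multiply the segment counts (each segment already excludes blocked cells): A→Q: 9; Q→R: 1; product = 9.
That gives 9 routes.

9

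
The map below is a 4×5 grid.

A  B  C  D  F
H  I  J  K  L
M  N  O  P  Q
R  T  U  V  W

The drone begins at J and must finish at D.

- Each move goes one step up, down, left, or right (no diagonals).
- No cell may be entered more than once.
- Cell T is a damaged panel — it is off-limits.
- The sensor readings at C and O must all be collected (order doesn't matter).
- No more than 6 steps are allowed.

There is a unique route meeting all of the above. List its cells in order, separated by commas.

J, O, N, I, B, C, D

Any route must reach C and O and still end at D within 6 moves, so the order of the required stops is forced.
Route from J: down to O, left to N, 2× up (reaching B), 2× right (reaching D) — 6 moves in all.
Check: all required cells visited; 6 ≤ 6 moves.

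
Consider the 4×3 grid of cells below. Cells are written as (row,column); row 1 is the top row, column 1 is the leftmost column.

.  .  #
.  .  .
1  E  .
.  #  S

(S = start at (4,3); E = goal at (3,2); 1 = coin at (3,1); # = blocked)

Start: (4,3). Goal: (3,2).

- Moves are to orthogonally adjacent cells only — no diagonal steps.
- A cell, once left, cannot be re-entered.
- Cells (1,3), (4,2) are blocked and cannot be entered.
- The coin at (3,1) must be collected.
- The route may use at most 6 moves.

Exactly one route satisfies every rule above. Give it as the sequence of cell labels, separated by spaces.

(4,3) (3,3) (2,3) (2,2) (2,1) (3,1) (3,2)

The 6-move cap with required stops at (3,1) leaves no slack for detours.
Route from (4,3): up 2 to (2,3), left 2 to (2,1), down 1 to (3,1), right 1 to (3,2) — 6 moves in all.
Check: all required cells visited; 6 ≤ 6 moves.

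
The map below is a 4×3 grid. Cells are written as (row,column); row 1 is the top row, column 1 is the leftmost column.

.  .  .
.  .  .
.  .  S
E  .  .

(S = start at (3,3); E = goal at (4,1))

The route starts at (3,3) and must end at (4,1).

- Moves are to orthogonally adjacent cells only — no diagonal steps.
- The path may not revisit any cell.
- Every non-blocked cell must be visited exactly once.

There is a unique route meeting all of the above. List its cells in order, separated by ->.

Need to visit all 12 open cells exactly once, starting at (3,3) and ending at (4,1).
Cell (1,1) has only two open neighbours ((2,1) and (1,2)), so the path must pass straight through it: one of those is the cell it's entered from and the other is where it exits.
Route from (3,3): down 1 to (4,3), left 1 to (4,2), up 2 to (2,2), right 1 to (2,3), up 1 to (1,3), left 2 to (1,1), down 3 to (4,1) — 11 moves in all.
Check: all 12 open cells covered.

(3,3) -> (4,3) -> (4,2) -> (3,2) -> (2,2) -> (2,3) -> (1,3) -> (1,2) -> (1,1) -> (2,1) -> (3,1) -> (4,1)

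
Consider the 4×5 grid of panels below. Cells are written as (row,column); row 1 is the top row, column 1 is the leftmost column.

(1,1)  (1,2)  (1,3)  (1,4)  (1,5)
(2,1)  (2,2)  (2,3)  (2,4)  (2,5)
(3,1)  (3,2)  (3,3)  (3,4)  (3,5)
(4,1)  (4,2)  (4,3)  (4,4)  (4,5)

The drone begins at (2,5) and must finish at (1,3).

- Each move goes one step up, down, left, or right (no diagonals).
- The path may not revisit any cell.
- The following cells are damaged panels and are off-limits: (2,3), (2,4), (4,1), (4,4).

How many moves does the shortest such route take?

3

The Manhattan distance from (2,5) to (1,3) is |2−1| + |5−3| = 3, so at least 3 moves are needed.
A route of 3 moves achieves this: (2,5) → (1,5) → (1,4) → (1,3).
Since 3 matches the lower bound, it is optimal.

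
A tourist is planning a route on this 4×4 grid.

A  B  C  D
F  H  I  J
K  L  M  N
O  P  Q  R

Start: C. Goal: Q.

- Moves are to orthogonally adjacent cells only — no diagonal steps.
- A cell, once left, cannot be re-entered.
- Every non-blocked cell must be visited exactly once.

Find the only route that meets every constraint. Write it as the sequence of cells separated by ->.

Need to visit all 16 open cells exactly once, starting at C and ending at Q.
Cell O has only two open neighbours (K and P), so the path must pass straight through it: one of those is the cell it's entered from and the other is where it exits.
Route from C: right 1 to D, down 1 to J, left 2 to H, up 1 to B, left 1 to A, down 3 to O, right 1 to P, up 1 to L, right 2 to N, down 1 to R, left 1 to Q — 15 moves in all.
Check: all 16 open cells covered.

C -> D -> J -> I -> H -> B -> A -> F -> K -> O -> P -> L -> M -> N -> R -> Q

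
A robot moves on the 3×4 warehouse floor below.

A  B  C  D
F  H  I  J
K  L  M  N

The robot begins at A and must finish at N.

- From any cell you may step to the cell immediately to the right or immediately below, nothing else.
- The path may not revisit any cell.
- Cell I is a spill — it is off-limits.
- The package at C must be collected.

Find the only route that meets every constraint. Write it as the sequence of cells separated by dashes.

A - B - C - D - J - N

Moves only go right or down, so the column and row indices never decrease.
Route from A: 3× right (reaching D), 2× down (reaching N) — 5 moves in all.
Check: all required cells visited.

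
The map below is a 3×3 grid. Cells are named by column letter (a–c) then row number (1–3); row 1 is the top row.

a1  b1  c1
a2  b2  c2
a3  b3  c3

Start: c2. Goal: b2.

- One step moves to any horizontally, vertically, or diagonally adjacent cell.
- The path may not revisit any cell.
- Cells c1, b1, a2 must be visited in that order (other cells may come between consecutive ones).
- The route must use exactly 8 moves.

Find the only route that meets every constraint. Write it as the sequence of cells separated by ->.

The waypoints must appear in the order c1, b1, a2, with no cell reused.
Route from c2: up to c1, 2× left (reaching a1), 2× down (reaching a3), 2× right (reaching c3), up-left to b2 — 8 moves in all.
Check: order respected (c1 at step 1, b1 at step 2, a2 at step 4); 8 moves as required.

c2 -> c1 -> b1 -> a1 -> a2 -> a3 -> b3 -> c3 -> b2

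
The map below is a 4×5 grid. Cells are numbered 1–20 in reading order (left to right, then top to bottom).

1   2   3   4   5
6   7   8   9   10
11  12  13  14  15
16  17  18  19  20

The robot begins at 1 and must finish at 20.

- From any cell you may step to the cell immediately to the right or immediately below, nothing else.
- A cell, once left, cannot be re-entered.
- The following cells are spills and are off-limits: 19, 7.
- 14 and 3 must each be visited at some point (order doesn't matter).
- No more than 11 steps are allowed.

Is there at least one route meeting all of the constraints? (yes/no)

One route that works: 1 → 2 → 3 → 8 → 13 → 14 → 15 → 20.

yes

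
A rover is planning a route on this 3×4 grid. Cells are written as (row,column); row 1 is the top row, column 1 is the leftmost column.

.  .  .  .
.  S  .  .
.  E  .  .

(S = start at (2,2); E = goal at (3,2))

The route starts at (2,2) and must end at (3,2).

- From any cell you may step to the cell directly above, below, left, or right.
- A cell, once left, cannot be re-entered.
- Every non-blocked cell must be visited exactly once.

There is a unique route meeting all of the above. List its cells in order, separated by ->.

Need to visit all 12 open cells exactly once, starting at (2,2) and ending at (3,2).
Cell (1,1) has only two open neighbours ((2,1) and (1,2)), so the path must pass straight through it: one of those is the cell it's entered from and the other is where it exits.
Route from (2,2): right 1 to (2,3), down 1 to (3,3), right 1 to (3,4), up 2 to (1,4), left 3 to (1,1), down 2 to (3,1), right 1 to (3,2) — 11 moves in all.
Check: all 12 open cells covered.

(2,2) -> (2,3) -> (3,3) -> (3,4) -> (2,4) -> (1,4) -> (1,3) -> (1,2) -> (1,1) -> (2,1) -> (3,1) -> (3,2)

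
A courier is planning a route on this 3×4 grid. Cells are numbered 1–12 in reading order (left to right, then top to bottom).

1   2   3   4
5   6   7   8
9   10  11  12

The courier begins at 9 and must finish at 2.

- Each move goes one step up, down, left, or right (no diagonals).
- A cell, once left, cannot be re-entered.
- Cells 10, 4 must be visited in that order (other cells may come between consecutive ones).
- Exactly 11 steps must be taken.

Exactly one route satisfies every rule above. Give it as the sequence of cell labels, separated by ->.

The waypoints must appear in the order 10, 4, with no cell reused.
Route from 9: 3× right (reaching 12), 2× up (reaching 4), left to 3, down to 7, 2× left (reaching 5), up to 1, right to 2 — 11 moves in all.
Check: order respected (10 at step 1, 4 at step 5); 11 moves as required.

9 -> 10 -> 11 -> 12 -> 8 -> 4 -> 3 -> 7 -> 6 -> 5 -> 1 -> 2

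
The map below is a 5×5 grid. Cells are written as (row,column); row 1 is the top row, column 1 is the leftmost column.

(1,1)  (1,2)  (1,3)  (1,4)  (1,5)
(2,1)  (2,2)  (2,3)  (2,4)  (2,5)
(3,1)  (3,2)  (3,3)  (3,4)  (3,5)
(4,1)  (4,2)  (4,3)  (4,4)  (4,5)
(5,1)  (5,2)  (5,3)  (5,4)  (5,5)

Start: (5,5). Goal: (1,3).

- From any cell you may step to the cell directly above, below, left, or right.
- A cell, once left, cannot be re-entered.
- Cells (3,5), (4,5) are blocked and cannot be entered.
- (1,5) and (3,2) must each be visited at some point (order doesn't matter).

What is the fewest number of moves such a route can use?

Any route passes through (1,5) and (3,2) in some order between (5,5) and (1,3). Summing Manhattan distances along each leg and taking the cheapest ordering ((5,5) → (3,2) → (1,5) → (1,3)) gives a lower bound of 5 + 5 + 2 = 12 moves.
A route of 12 moves achieves this: (5,5) → (5,4) → (4,4) → (3,4) → (3,3) → (3,2) → (2,2) → (2,3) → (2,4) → (2,5) → (1,5) → (1,4) → (1,3).
Since 12 matches the lower bound, it is optimal.

12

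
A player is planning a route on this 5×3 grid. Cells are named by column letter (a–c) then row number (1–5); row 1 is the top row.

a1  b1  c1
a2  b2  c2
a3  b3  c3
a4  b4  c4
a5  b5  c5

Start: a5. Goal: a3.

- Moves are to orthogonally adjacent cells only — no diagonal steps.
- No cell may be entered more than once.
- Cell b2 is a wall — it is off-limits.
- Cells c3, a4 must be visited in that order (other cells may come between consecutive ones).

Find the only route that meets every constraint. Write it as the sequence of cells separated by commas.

The waypoints must appear in the order c3, a4, with no cell reused.
Route from a5: right 2 to c5, up 2 to c3, left 1 to b3, down 1 to b4, left 1 to a4, up 1 to a3 — 8 moves in all.
Check: order respected (c3 at step 4, a4 at step 7).

a5, b5, c5, c4, c3, b3, b4, a4, a3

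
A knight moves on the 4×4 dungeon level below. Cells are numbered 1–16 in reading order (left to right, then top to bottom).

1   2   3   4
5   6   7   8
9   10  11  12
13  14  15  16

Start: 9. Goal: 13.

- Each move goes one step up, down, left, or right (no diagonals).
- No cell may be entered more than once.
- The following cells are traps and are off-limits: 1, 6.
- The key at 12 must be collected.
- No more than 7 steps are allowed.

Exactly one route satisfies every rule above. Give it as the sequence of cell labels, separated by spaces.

The 7-move cap with required stops at 12 leaves no slack for detours.
Route from 9: right 3 to 12, down 1 to 16, left 3 to 13 — 7 moves in all.
Check: all required cells visited; 7 ≤ 7 moves.

9 10 11 12 16 15 14 13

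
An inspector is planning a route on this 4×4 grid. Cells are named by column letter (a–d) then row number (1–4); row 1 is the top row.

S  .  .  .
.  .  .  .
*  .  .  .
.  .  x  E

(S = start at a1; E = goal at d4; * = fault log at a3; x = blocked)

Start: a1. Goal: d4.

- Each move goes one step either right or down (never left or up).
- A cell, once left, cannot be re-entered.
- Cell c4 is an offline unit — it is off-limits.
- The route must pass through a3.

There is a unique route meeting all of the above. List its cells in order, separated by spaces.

a1 a2 a3 b3 c3 d3 d4

Moves only go right or down, so the column and row indices never decrease.
Route from a1: 2× down (reaching a3), 3× right (reaching d3), down to d4 — 6 moves in all.
Check: all required cells visited.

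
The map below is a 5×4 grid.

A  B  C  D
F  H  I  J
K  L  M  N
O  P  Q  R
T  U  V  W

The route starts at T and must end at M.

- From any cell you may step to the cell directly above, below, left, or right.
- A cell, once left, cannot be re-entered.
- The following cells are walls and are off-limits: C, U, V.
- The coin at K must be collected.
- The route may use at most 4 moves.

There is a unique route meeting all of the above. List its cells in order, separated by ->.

T -> O -> K -> L -> M

Any route must reach K and still end at M within 4 moves, so the order of the required stops is forced.
Route from T: 2× up (reaching K), 2× right (reaching M) — 4 moves in all.
Check: all required cells visited; 4 ≤ 4 moves.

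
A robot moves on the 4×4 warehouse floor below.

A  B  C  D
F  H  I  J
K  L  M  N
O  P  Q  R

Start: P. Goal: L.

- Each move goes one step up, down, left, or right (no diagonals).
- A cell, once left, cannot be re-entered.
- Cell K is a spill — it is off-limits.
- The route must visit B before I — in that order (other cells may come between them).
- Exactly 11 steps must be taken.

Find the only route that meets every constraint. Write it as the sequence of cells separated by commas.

The waypoints must appear in the order B, I, with no cell reused.
Route from P: 2× right (reaching R), 3× up (reaching D), 2× left (reaching B), down to H, right to I, down to M, left to L — 11 moves in all.
Check: order respected (B at step 7, I at step 9); 11 moves as required.

P, Q, R, N, J, D, C, B, H, I, M, L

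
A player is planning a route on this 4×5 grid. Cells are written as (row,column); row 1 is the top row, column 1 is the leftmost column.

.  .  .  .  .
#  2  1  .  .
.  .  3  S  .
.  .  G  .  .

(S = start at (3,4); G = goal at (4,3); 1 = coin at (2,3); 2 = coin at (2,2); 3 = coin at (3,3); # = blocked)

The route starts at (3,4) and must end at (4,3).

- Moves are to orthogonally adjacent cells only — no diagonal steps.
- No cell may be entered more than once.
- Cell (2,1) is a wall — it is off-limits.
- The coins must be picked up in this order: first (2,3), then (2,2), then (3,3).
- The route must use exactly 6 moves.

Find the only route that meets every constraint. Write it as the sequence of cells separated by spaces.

The waypoints must appear in the order (2,3), (2,2), (3,3), with no cell reused.
Route from (3,4): up to (2,4), 2× left (reaching (2,2)), down to (3,2), right to (3,3), down to (4,3) — 6 moves in all.
Check: order respected (1 at step 2, 2 at step 3, 3 at step 5); 6 moves as required.

(3,4) (2,4) (2,3) (2,2) (3,2) (3,3) (4,3)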